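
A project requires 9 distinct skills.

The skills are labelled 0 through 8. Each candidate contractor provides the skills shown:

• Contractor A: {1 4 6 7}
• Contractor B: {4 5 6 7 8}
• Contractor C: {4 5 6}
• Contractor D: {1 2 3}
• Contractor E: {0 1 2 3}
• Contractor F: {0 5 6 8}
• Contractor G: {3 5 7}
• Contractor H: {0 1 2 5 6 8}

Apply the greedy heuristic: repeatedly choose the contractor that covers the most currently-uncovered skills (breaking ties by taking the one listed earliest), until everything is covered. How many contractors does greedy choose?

3

Greedy: pick H (covers 6 new) → pick A (covers 2 new) → pick D (covers 1 new). Total picks: 3.
(The true minimum cover uses only 2 contractors, so greedy is not optimal here.)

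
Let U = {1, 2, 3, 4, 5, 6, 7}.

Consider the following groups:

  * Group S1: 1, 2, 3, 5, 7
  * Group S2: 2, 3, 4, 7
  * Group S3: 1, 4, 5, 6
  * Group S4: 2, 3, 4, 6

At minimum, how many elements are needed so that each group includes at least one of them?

H = {2, 5} meets every group (each contains at least one member of H), and |H| = 2.
No single element lies in every group, so at least 2 are needed and 2 is optimal.

2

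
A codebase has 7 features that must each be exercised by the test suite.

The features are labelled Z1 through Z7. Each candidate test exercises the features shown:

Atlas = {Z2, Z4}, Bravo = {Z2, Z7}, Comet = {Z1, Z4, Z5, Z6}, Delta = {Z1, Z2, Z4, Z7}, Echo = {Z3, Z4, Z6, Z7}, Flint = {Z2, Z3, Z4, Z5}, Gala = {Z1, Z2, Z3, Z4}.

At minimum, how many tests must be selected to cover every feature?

Take {Comet, Delta, Gala}. Their union is {Z1, Z2, Z3, Z4, Z5, Z6, Z7}, which is all 7 features.
No 2 of the 7 tests cover everything (all 21 combinations miss at least one feature), so 3 is optimal.

3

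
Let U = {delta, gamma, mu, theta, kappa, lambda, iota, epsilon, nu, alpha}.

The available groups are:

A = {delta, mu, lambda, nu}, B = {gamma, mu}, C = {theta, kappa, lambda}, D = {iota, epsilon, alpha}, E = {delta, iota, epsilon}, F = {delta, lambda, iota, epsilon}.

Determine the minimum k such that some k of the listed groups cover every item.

A, B, C, and D cover everything between them: the union {delta, gamma, mu, theta, kappa, lambda, iota, epsilon, nu, alpha} is all of U.
Only C contains theta, so C is forced; the remaining 7 items need at least 3 more groups (each remaining group adds at most 3) — so at least 4 groups are needed, and 4 is optimal.

4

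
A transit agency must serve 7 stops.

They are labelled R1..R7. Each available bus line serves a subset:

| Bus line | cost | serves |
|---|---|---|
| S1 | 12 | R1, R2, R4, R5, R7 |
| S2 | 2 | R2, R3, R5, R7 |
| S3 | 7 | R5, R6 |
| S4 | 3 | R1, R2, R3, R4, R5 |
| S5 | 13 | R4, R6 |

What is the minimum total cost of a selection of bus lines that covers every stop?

12

S2, S3, S4 together cover every stop (S2 ∪ S3 ∪ S4 = {R1, R2, R3, R4, R5, R6, R7}); total cost 2 + 7 + 3 = 12.
No covering selection has total cost below 12.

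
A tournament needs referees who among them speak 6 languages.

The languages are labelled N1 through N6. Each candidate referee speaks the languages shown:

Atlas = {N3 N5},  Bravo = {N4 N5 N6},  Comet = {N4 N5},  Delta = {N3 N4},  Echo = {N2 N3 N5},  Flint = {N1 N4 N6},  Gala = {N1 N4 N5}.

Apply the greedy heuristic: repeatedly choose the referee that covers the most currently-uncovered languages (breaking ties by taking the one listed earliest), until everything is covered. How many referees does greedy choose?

Greedy: pick Bravo (covers 3 new) → pick Echo (covers 2 new) → pick Flint (covers 1 new). Total picks: 3.
(The true minimum cover uses only 2 referees, so greedy is not optimal here.)

3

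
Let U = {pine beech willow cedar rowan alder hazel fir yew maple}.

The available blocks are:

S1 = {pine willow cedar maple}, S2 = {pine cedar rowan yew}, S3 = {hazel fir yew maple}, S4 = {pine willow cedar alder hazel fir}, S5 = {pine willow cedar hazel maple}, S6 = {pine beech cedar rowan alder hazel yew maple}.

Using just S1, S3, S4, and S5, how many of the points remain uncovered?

Union of S1, S3, S4, S5 = {pine, willow, cedar, alder, hazel, fir, yew, maple}.
Not covered: beech, rowan — 2 points.

2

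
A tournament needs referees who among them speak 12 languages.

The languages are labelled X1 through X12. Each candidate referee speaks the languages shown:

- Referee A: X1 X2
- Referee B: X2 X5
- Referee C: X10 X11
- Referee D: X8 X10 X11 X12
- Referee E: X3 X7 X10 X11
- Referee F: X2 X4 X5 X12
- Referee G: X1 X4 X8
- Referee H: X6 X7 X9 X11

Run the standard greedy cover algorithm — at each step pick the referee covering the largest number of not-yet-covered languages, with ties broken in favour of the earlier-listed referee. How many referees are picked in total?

Greedy: pick D (covers 4 new) → pick F (covers 3 new) → pick H (covers 3 new) → pick A (covers 1 new) → pick E (covers 1 new). Total picks: 5.
(The true minimum cover uses only 4 referees, so greedy is not optimal here.)

5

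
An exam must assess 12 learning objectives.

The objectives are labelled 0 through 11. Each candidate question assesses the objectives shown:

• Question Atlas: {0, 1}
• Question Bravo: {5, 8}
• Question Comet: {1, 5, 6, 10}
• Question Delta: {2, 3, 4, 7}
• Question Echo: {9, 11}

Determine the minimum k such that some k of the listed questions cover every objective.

Take {Atlas, Bravo, Comet, Delta, Echo}. Their union is {0, 1, 2, 3, 4, 5, 6, 7, 8, 9, 10, 11}, which is all 12 objectives.
No 4 of the 5 questions cover everything (all 5 combinations miss at least one objective), so 5 is optimal.

5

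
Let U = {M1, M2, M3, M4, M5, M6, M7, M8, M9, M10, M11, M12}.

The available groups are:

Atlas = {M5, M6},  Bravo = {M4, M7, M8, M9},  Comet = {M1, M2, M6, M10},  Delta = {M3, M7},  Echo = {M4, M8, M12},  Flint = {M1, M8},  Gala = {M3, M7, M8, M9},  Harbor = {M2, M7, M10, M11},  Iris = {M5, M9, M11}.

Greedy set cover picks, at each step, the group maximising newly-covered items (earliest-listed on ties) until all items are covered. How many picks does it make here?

5

Greedy: pick Bravo (covers 4 new) → pick Comet (covers 4 new) → pick Iris (covers 2 new) → pick Delta (covers 1 new) → pick Echo (covers 1 new). Total picks: 5.
(The true minimum cover uses only 4 groups, so greedy is not optimal here.)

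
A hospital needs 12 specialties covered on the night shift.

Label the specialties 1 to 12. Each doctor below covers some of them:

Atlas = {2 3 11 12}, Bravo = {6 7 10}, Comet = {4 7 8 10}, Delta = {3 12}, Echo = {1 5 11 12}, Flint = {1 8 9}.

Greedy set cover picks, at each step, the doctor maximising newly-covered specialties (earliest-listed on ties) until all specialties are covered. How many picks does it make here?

Greedy: pick Atlas (covers 4 new) → pick Comet (covers 4 new) → pick Echo (covers 2 new) → pick Bravo (covers 1 new) → pick Flint (covers 1 new). Total picks: 5.

5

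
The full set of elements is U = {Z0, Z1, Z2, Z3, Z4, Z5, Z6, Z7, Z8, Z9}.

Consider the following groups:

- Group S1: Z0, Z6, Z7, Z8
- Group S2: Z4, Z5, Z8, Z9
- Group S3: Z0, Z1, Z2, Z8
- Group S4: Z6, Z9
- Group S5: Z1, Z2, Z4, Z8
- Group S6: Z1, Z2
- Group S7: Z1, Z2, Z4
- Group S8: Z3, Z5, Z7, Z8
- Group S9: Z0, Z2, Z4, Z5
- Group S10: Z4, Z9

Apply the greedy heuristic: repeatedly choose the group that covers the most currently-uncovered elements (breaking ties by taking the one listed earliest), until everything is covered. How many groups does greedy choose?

4

Greedy: pick S1 (covers 4 new) → pick S2 (covers 3 new) → pick S3 (covers 2 new) → pick S8 (covers 1 new). Total picks: 4.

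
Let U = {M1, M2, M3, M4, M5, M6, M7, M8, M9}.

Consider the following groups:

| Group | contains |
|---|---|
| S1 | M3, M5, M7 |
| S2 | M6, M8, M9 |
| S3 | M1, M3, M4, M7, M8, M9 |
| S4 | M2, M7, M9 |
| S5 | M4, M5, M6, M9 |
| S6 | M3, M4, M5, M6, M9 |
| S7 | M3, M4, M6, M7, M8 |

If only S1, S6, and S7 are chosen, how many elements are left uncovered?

2

Union of S1, S6, S7 = {M3, M4, M5, M6, M7, M8, M9}.
Not covered: M1, M2 — 2 elements.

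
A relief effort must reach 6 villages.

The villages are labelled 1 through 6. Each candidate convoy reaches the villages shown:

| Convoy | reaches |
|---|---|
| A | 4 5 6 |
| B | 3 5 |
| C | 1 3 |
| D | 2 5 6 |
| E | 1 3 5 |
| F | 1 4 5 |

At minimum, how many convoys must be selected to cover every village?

Take {C, D, F}. Their union is {1, 2, 3, 4, 5, 6}, which is all 6 villages.
Only D contains 2, so D is forced; the remaining 3 villages need at least 2 more convoys (each remaining convoy adds at most 2) — so at least 3 convoys are needed, and 3 is optimal.

3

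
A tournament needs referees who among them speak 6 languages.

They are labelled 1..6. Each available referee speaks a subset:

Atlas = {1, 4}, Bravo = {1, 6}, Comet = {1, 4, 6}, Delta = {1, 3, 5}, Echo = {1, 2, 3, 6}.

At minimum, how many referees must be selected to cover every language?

Comet and Delta and Echo together: Comet ∪ Delta ∪ Echo = {1, 2, 3, 4, 5, 6} — every language is covered.
Only Echo contains 2, so Echo is forced; the remaining 2 languages need at least 2 more referees (each remaining referee adds at most 1) — so at least 3 referees are needed, and 3 is optimal.

3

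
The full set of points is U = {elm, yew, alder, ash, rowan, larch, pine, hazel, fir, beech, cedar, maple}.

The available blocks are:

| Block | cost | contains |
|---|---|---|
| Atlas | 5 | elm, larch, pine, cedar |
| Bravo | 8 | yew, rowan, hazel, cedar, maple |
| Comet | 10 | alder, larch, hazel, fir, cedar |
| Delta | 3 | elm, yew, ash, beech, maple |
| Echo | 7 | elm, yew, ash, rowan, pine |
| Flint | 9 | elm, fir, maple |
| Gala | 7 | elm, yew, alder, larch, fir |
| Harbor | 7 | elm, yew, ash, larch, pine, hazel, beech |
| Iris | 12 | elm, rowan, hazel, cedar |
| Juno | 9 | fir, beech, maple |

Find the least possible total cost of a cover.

Comet, Delta, Echo together cover every point (Comet ∪ Delta ∪ Echo = {elm, yew, alder, ash, rowan, larch, pine, hazel, fir, beech, cedar, maple}); total cost 10 + 3 + 7 = 20.
The greedy pick Delta, Atlas, Comet, Echo costs 25; no covering selection beats 20.

20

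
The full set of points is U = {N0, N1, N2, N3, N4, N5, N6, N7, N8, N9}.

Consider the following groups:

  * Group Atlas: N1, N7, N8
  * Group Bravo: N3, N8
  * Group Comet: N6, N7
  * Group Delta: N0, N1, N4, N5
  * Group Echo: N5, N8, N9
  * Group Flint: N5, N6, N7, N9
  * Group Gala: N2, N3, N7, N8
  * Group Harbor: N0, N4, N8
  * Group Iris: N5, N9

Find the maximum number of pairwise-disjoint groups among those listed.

3

Comet, Harbor, Iris are pairwise disjoint (Comet={N6,N7}; Harbor={N0,N4,N8}; Iris={N5,N9}).
Every remaining group overlaps one of these, and no 4 of the listed groups are pairwise disjoint, so 3 is the maximum.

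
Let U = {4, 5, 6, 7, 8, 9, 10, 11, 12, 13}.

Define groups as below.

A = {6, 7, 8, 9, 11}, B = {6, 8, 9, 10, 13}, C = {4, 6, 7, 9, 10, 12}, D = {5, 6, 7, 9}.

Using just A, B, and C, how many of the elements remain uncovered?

1

Union of A, B, C = {4, 6, 7, 8, 9, 10, 11, 12, 13}.
Not covered: 5 — 1 element.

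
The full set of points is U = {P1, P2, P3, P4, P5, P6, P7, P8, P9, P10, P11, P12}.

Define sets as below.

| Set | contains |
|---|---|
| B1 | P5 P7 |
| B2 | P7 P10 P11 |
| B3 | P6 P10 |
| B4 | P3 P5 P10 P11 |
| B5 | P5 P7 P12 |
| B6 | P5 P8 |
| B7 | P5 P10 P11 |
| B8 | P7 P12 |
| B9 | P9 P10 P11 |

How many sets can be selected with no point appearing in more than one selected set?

B3, B6, B8 are pairwise disjoint (B3={P6,P10}; B6={P5,P8}; B8={P7,P12}).
Every remaining set overlaps one of these, and no 4 of the listed sets are pairwise disjoint, so 3 is the maximum.

3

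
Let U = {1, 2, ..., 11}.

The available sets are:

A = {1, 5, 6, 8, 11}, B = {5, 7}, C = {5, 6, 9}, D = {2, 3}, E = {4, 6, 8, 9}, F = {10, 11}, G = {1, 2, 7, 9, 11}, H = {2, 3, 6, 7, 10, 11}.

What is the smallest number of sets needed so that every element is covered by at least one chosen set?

3

A, E, and H cover everything between them: the union {1, 2, 3, 4, 5, 6, 7, 8, 9, 10, 11} is all of U.
Only E contains 4, so E is forced; the remaining 7 elements need at least 2 more sets (each remaining set adds at most 5) — so at least 3 sets are needed, and 3 is optimal.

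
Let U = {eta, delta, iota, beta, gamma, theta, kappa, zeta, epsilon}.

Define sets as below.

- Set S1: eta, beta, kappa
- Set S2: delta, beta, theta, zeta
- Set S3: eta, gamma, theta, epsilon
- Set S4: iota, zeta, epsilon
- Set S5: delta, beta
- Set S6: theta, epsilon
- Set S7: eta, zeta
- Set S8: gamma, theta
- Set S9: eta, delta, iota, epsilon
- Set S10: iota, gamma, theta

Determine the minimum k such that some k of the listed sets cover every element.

S1, S2, S3, and S9 cover everything between them: the union {eta, delta, iota, beta, gamma, theta, kappa, zeta, epsilon} is all of U.
No 3 of the 10 sets cover everything (all 120 combinations miss at least one element), so 4 is optimal.

4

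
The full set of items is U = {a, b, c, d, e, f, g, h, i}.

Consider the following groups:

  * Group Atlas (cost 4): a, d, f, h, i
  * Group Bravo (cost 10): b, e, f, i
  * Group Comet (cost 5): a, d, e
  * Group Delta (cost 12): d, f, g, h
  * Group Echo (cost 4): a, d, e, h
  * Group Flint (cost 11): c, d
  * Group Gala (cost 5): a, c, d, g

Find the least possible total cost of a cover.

19

Bravo, Echo, Gala together cover every item (Bravo ∪ Echo ∪ Gala = {a, b, c, d, e, f, g, h, i}); total cost 10 + 4 + 5 = 19.
The greedy pick Atlas, Gala, Echo, Bravo costs 23; no covering selection beats 19.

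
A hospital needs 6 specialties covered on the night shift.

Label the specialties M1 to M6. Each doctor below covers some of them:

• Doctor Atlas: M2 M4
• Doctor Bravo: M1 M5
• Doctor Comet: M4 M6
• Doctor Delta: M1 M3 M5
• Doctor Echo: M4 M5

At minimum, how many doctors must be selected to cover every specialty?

Take {Atlas, Comet, Delta}. Their union is {M1, M2, M3, M4, M5, M6}, which is all 6 specialties.
Only Atlas contains M2, so Atlas is forced; the remaining 4 specialties need at least 2 more doctors (each remaining doctor adds at most 3) — so at least 3 doctors are needed, and 3 is optimal.

3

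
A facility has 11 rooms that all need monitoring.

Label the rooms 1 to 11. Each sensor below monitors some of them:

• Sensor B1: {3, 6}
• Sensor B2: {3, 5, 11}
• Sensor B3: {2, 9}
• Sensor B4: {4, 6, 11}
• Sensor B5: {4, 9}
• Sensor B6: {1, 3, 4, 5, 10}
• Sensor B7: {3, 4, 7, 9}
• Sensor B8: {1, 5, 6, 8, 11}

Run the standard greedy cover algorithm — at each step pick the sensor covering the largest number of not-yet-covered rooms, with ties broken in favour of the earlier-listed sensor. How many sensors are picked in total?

4

Greedy: pick B6 (covers 5 new) → pick B8 (covers 3 new) → pick B3 (covers 2 new) → pick B7 (covers 1 new). Total picks: 4.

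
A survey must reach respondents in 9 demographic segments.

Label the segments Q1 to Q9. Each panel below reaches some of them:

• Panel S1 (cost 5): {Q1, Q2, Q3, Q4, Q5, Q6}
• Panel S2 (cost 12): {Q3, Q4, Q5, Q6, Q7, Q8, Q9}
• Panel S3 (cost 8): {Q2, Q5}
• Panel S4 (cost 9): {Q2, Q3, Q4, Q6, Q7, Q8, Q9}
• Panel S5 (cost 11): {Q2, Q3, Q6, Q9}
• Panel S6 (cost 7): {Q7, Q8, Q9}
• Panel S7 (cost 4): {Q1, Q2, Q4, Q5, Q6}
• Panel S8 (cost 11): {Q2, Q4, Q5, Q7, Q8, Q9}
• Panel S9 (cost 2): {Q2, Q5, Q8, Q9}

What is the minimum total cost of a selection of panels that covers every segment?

S1, S6 together cover every segment (S1 ∪ S6 = {Q1, Q2, Q3, Q4, Q5, Q6, Q7, Q8, Q9}); total cost 5 + 7 = 12.
The greedy pick S9, S1, S6 costs 14; no covering selection beats 12.

12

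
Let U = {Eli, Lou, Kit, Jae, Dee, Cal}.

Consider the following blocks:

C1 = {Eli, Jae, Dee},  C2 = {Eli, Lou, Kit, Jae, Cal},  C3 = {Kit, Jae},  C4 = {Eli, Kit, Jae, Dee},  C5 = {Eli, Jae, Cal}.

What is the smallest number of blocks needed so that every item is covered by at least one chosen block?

2

C2 and C4 cover everything between them: the union {Eli, Lou, Kit, Jae, Dee, Cal} is all of U.
No single block has all 6 items (the largest, C2, has 5), so 2 is optimal.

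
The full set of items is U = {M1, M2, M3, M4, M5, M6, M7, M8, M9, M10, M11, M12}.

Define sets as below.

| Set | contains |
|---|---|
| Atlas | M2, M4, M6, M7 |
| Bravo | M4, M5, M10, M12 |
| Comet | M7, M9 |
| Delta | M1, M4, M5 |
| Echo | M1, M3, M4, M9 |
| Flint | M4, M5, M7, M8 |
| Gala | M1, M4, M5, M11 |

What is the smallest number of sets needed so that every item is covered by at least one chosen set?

5

Atlas, Bravo, Echo, Flint, and Gala cover everything between them: the union {M1, M2, M3, M4, M5, M6, M7, M8, M9, M10, M11, M12} is all of U.
No 4 of the 7 sets cover everything (all 35 combinations miss at least one item), so 5 is optimal.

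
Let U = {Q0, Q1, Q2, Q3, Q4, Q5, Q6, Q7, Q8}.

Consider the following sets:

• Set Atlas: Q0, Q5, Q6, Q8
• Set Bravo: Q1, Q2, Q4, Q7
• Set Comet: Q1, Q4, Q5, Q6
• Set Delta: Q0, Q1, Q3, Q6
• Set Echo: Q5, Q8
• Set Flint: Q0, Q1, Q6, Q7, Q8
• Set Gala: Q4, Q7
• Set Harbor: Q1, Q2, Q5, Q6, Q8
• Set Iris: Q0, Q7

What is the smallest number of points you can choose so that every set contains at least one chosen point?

The 3 points {Q6, Q7, Q8} hit every set.
The sets Delta, Echo, Gala are pairwise disjoint, so any hitting set needs a separate point for each — at least 3. Hence 3 is optimal.

3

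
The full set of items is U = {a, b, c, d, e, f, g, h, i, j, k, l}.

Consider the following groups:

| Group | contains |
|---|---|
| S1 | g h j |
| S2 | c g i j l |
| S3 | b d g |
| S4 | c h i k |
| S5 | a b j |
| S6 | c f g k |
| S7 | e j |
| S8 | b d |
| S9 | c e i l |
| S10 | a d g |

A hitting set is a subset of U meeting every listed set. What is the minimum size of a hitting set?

Take T = {c, d, j}. Each listed group contains at least one of these, so T is a hitting set of size 3.
The groups S1, S8, S9 are pairwise disjoint, so any hitting set needs a separate item for each — at least 3. Hence 3 is optimal.

3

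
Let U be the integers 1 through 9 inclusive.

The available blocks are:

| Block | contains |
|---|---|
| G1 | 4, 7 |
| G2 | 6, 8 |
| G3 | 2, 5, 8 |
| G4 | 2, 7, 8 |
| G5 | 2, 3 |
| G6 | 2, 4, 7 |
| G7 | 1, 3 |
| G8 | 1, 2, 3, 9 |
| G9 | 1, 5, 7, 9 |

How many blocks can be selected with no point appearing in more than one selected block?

G1, G2, G7 are pairwise disjoint (G1={4,7}; G2={6,8}; G7={1,3}).
Every remaining block overlaps one of these, and no 4 of the listed blocks are pairwise disjoint, so 3 is the maximum.

3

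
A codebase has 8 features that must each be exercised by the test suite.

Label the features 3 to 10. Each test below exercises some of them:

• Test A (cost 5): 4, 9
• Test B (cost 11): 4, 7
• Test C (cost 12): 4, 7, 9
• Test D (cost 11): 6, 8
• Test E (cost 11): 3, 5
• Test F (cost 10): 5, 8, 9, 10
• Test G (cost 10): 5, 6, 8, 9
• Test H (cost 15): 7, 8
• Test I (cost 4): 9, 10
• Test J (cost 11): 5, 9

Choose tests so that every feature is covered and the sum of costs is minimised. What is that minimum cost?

B, E, G, I together cover every feature (B ∪ E ∪ G ∪ I = {3, 4, 5, 6, 7, 8, 9, 10}); total cost 11 + 11 + 10 + 4 = 36.
The greedy pick I, G, A, B, E costs 41; no covering selection beats 36.

36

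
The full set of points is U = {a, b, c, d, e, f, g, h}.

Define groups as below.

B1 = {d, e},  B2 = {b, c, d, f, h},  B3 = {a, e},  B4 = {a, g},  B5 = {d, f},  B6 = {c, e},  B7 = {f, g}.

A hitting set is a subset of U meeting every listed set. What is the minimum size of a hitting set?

Take T = {d, e, g}. Each listed group contains at least one of these, so T is a hitting set of size 3.
The groups B4, B5, B6 are pairwise disjoint, so any hitting set needs a separate point for each — at least 3. Hence 3 is optimal.

3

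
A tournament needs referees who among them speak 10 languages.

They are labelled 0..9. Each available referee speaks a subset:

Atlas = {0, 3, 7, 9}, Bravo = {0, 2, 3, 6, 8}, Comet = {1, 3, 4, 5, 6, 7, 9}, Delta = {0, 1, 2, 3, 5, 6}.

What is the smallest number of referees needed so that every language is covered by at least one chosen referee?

Take {Bravo, Comet}. Their union is {0, 1, 2, 3, 4, 5, 6, 7, 8, 9}, which is all 10 languages.
No single referee has all 10 languages (the largest, Comet, has 7), so 2 is optimal.

2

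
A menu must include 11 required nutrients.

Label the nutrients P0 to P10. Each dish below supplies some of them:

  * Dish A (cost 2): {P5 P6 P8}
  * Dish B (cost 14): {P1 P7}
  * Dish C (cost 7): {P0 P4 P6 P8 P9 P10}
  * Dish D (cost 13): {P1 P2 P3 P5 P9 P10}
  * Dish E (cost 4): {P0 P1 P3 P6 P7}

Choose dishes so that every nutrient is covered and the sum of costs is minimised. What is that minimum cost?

24

C, D, E together cover every nutrient (C ∪ D ∪ E = {P0, P1, P2, P3, P4, P5, P6, P7, P8, P9, P10}); total cost 7 + 13 + 4 = 24.
The greedy pick A, E, C, D costs 26; no covering selection beats 24.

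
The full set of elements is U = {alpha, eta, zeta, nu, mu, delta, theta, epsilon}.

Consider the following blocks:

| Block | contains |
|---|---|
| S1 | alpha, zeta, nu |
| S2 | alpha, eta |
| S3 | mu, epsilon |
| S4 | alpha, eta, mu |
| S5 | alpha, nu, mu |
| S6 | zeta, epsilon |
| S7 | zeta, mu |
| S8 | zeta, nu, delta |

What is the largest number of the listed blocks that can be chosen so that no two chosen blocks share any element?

S2, S3, S8 are pairwise disjoint (S2={alpha,eta}; S3={mu,epsilon}; S8={zeta,nu,delta}).
Every remaining block overlaps one of these, and no 4 of the listed blocks are pairwise disjoint, so 3 is the maximum.

3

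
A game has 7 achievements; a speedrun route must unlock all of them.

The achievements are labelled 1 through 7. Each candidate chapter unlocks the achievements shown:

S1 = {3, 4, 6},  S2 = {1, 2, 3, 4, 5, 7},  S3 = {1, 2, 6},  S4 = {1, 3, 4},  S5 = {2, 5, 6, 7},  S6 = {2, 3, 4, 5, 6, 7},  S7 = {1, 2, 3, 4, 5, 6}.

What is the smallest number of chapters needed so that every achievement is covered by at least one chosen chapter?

2

Take {S1, S2}. Their union is {1, 2, 3, 4, 5, 6, 7}, which is all 7 achievements.
No single chapter has all 7 achievements (the largest, S2, has 6), so 2 is optimal.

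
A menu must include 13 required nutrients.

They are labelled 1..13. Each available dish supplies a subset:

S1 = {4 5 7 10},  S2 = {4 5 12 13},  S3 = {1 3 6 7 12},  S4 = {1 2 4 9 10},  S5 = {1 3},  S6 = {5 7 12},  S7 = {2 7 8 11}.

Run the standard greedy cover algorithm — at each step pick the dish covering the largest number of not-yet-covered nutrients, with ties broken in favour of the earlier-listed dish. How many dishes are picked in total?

Greedy: pick S3 (covers 5 new) → pick S4 (covers 4 new) → pick S2 (covers 2 new) → pick S7 (covers 2 new). Total picks: 4.

4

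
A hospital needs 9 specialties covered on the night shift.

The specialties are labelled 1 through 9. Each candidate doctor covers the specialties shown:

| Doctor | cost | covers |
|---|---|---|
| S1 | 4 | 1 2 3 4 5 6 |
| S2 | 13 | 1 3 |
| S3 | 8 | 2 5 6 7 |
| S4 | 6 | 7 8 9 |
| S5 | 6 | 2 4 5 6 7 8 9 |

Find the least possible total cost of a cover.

S1, S5 together cover every specialty (S1 ∪ S5 = {1, 2, 3, 4, 5, 6, 7, 8, 9}); total cost 4 + 6 = 10.
No covering selection has total cost below 10.

10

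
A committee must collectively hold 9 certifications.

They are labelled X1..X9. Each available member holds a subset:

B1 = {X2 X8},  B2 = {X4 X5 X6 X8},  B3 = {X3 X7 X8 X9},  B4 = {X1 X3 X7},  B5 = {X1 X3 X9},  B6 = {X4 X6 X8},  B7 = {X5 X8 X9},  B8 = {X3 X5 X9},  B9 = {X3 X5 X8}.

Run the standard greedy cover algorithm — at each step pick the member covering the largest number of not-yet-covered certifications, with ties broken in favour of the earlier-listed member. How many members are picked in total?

4

Greedy: pick B2 (covers 4 new) → pick B3 (covers 3 new) → pick B1 (covers 1 new) → pick B4 (covers 1 new). Total picks: 4.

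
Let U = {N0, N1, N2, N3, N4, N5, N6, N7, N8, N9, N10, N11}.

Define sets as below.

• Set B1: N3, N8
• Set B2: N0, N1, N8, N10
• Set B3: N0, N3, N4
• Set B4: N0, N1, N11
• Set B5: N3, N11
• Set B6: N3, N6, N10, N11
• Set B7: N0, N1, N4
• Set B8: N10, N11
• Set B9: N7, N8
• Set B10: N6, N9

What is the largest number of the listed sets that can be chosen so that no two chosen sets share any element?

B7, B8, B9, B10 are pairwise disjoint (B7={N0,N1,N4}; B8={N10,N11}; B9={N7,N8}; B10={N6,N9}).
Every remaining set overlaps one of these, and no 5 of the listed sets are pairwise disjoint, so 4 is the maximum.

4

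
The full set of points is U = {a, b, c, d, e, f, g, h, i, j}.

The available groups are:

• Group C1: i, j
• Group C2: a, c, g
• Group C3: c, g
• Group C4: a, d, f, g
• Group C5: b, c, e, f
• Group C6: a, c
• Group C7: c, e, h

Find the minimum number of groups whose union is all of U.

4

C1 and C4 and C5 and C7 together: C1 ∪ C4 ∪ C5 ∪ C7 = {a, b, c, d, e, f, g, h, i, j} — every point is covered.
No 3 of the 7 groups cover everything (all 35 combinations miss at least one point), so 4 is optimal.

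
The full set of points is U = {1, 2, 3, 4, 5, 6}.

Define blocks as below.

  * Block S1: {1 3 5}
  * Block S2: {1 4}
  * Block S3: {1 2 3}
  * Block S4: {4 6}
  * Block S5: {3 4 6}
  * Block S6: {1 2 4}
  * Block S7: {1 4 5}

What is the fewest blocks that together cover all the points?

3

S5, S6, and S7 cover everything between them: the union {1, 2, 3, 4, 5, 6} is all of U.
No 2 of the 7 blocks cover everything (all 21 combinations miss at least one point), so 3 is optimal.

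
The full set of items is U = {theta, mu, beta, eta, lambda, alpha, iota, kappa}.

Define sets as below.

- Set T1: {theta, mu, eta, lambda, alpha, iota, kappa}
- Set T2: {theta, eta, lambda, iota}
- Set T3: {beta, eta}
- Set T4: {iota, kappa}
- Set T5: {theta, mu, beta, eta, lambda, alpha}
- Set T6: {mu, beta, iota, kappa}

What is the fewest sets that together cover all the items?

2

Take {T5, T6}. Their union is {theta, mu, beta, eta, lambda, alpha, iota, kappa}, which is all 8 items.
No single set has all 8 items (the largest, T1, has 7), so 2 is optimal.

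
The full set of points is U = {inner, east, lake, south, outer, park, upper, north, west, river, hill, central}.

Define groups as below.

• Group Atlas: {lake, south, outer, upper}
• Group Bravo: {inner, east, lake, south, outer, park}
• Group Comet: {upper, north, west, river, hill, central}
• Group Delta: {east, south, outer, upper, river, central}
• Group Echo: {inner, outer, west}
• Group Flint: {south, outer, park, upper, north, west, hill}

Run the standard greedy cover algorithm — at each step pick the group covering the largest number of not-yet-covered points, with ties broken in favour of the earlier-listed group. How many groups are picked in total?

3

Greedy: pick Flint (covers 7 new) → pick Bravo (covers 3 new) → pick Comet (covers 2 new). Total picks: 3.
(The true minimum cover uses only 2 groups, so greedy is not optimal here.)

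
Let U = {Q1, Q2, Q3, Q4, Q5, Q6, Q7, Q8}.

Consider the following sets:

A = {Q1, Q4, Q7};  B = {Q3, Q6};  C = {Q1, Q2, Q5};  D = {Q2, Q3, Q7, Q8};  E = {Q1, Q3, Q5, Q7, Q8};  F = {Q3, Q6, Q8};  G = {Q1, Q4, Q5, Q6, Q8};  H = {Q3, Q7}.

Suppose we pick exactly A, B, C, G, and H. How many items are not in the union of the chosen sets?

Union of A, B, C, G, H = {Q1, Q2, Q3, Q4, Q5, Q6, Q7, Q8} — that's every item, so 0 are uncovered.

0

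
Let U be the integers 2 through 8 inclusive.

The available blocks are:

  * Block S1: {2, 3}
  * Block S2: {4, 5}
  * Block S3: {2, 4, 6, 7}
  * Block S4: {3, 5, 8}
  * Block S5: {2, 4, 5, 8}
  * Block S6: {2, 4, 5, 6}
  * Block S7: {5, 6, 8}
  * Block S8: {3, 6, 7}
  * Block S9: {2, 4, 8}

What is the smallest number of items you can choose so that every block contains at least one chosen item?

3

The 3 items {2, 3, 5} hit every block.
No choice of 2 items meets every block, so 3 is the minimum.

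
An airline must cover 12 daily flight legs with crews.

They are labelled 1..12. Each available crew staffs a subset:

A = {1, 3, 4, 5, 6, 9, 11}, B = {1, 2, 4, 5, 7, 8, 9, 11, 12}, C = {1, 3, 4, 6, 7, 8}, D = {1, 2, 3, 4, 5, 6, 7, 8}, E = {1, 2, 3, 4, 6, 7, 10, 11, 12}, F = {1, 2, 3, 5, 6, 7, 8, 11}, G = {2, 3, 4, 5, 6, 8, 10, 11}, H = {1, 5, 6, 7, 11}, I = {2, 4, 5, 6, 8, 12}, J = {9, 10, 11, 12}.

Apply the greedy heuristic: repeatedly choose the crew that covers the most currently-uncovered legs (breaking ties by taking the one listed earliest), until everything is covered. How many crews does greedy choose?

Greedy: pick B (covers 9 new) → pick E (covers 3 new). Total picks: 2.

2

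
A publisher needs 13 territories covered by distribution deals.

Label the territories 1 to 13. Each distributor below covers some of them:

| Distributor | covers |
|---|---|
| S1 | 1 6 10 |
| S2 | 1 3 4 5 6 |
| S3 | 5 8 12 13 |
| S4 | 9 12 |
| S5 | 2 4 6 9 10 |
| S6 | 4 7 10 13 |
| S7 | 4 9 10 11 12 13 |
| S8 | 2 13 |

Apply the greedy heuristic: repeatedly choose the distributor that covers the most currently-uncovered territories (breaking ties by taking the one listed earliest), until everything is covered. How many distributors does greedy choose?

Greedy: pick S7 (covers 6 new) → pick S2 (covers 4 new) → pick S3 (covers 1 new) → pick S5 (covers 1 new) → pick S6 (covers 1 new). Total picks: 5.

5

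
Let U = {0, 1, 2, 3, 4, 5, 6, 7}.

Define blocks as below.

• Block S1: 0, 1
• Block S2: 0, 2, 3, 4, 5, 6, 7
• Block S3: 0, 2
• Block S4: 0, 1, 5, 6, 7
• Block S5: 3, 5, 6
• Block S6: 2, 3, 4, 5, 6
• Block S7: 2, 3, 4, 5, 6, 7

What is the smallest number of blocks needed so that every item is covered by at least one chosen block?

2

S4 and S7 cover everything between them: the union {0, 1, 2, 3, 4, 5, 6, 7} is all of U.
No single block has all 8 items (the largest, S2, has 7), so 2 is optimal.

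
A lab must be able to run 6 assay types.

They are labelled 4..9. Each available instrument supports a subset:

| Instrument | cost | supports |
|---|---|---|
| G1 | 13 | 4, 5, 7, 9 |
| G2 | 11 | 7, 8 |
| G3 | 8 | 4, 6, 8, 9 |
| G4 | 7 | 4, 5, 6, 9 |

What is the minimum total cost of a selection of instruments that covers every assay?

18

G2, G4 together cover every assay (G2 ∪ G4 = {4, 5, 6, 7, 8, 9}); total cost 11 + 7 = 18.
No covering selection has total cost below 18.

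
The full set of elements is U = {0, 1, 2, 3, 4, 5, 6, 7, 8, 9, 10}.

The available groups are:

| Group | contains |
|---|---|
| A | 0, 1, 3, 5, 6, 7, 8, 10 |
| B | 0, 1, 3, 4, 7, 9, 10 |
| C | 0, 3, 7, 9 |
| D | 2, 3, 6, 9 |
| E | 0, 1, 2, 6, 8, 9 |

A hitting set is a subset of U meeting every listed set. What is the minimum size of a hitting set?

Take H = {0, 9}. Each listed group contains at least one of these, so H is a hitting set of size 2.
No single element lies in every group, so at least 2 are needed and 2 is optimal.

2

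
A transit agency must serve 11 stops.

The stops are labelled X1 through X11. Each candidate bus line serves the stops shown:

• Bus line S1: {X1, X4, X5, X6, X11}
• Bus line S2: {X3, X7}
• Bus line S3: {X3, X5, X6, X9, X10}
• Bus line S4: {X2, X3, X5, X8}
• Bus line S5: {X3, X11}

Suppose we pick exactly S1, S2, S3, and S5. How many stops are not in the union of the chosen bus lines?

2

Union of S1, S2, S3, S5 = {X1, X3, X4, X5, X6, X7, X9, X10, X11}.
Not covered: X2, X8 — 2 stops.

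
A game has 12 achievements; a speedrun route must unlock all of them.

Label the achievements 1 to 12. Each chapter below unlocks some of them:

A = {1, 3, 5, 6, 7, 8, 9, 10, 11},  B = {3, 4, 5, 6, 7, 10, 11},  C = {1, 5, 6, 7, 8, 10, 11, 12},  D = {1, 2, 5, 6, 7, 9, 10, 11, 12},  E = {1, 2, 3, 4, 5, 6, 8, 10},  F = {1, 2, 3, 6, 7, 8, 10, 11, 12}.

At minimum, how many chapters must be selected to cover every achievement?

Take {D, E}. Their union is {1, 2, 3, 4, 5, 6, 7, 8, 9, 10, 11, 12}, which is all 12 achievements.
No single chapter has all 12 achievements (the largest, A, has 9), so 2 is optimal.

2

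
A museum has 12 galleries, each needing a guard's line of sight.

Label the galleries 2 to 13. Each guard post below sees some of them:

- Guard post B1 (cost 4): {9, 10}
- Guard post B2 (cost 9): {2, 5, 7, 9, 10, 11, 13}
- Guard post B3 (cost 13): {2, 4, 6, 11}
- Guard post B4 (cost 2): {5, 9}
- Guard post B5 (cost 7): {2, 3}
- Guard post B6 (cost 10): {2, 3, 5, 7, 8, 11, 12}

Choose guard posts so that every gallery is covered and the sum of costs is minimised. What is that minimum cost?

32

B2, B3, B6 together cover every gallery (B2 ∪ B3 ∪ B6 = {2, 3, 4, 5, 6, 7, 8, 9, 10, 11, 12, 13}); total cost 9 + 13 + 10 = 32.
The greedy pick B4, B6, B1, B3, B2 costs 38; no covering selection beats 32.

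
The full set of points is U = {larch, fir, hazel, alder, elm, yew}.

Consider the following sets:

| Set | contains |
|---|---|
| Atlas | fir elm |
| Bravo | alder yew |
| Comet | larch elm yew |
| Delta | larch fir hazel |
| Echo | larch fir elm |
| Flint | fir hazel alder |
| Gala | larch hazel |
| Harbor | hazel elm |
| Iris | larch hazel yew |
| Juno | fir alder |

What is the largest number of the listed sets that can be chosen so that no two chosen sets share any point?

Atlas, Bravo, Gala are pairwise disjoint (Atlas={fir,elm}; Bravo={alder,yew}; Gala={larch,hazel}).
Every remaining set overlaps one of these, and no 4 of the listed sets are pairwise disjoint, so 3 is the maximum.

3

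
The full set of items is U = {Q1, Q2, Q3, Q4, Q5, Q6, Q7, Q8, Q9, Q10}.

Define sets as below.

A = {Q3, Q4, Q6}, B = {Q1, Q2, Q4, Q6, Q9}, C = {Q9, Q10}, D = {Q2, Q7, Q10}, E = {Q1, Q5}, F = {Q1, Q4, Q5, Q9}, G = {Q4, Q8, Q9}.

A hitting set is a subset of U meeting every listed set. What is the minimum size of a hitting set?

H = {Q1, Q4, Q10} meets every set (each contains at least one member of H), and |H| = 3.
The sets A, C, E are pairwise disjoint, so any hitting set needs a separate item for each — at least 3. Hence 3 is optimal.

3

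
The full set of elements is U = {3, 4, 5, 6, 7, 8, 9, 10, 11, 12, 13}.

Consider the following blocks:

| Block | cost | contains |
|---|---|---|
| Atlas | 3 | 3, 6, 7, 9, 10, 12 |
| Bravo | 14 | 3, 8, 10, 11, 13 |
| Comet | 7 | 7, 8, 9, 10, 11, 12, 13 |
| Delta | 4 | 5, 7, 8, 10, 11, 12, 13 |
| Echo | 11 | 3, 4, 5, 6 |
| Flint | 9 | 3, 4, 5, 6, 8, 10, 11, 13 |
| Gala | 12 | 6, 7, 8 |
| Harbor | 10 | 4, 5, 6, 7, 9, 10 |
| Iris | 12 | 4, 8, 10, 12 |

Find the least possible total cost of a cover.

12

Atlas, Flint together cover every element (Atlas ∪ Flint = {3, 4, 5, 6, 7, 8, 9, 10, 11, 12, 13}); total cost 3 + 9 = 12.
The greedy pick Atlas, Delta, Flint costs 16; no covering selection beats 12.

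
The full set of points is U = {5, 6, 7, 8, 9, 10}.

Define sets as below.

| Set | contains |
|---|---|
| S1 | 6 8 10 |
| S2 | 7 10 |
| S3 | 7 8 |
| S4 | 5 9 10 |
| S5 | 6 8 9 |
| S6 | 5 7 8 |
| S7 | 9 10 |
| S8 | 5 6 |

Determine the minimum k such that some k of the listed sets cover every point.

3

S3 and S7 and S8 together: S3 ∪ S7 ∪ S8 = {5, 6, 7, 8, 9, 10} — every point is covered.
No 2 of the 8 sets cover everything (all 28 combinations miss at least one point), so 3 is optimal.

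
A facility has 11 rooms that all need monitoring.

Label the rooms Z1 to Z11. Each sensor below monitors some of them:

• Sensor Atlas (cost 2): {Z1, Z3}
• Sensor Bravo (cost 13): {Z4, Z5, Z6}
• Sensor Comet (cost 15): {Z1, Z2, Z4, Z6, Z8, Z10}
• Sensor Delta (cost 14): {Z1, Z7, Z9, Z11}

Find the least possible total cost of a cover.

44

Atlas, Bravo, Comet, Delta together cover every room (Atlas ∪ Bravo ∪ Comet ∪ Delta = {Z1, Z2, Z3, Z4, Z5, Z6, Z7, Z8, Z9, Z10, Z11}); total cost 2 + 13 + 15 + 14 = 44.
No covering selection has total cost below 44.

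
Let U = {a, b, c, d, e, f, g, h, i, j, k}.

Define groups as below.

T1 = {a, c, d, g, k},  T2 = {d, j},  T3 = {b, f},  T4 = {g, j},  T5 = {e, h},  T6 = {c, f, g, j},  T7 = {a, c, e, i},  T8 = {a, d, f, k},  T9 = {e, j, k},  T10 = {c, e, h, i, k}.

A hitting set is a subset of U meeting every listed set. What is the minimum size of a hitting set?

Take T = {b, d, e, j}. Each listed group contains at least one of these, so T is a hitting set of size 4.
No choice of 3 items meets every group, so 4 is the minimum.

4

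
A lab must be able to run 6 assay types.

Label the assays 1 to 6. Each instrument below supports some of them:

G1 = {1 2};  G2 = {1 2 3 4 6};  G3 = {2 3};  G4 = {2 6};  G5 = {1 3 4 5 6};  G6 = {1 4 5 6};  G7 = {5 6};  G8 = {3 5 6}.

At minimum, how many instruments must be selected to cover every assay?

Take {G2, G7}. Their union is {1, 2, 3, 4, 5, 6}, which is all 6 assays.
No single instrument has all 6 assays (the largest, G2, has 5), so 2 is optimal.

2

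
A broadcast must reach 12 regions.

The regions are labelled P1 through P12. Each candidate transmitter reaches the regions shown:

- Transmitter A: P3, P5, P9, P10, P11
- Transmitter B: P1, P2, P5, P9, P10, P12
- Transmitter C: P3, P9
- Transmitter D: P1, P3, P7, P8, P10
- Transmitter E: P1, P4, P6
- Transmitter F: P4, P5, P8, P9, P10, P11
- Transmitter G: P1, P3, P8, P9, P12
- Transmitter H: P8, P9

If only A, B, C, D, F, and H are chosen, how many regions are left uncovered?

Union of A, B, C, D, F, H = {P1, P2, P3, P4, P5, P7, P8, P9, P10, P11, P12}.
Not covered: P6 — 1 region.

1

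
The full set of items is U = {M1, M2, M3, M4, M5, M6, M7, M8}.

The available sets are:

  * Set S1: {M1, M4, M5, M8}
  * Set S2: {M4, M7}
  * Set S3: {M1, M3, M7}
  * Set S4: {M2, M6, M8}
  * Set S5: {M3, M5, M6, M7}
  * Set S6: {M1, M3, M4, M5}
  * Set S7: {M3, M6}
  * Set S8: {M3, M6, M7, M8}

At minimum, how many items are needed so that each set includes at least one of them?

3

H = {M3, M7, M8} meets every set (each contains at least one member of H), and |H| = 3.
No choice of 2 items meets every set, so 3 is the minimum.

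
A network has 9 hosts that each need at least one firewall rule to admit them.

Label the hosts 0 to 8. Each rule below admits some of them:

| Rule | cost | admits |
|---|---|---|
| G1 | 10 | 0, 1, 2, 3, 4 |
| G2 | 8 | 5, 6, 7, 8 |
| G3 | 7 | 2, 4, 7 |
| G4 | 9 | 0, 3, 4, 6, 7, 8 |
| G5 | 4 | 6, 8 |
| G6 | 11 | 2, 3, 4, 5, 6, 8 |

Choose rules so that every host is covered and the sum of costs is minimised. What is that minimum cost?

18

G1, G2 together cover every host (G1 ∪ G2 = {0, 1, 2, 3, 4, 5, 6, 7, 8}); total cost 10 + 8 = 18.
The greedy pick G4, G1, G2 costs 27; no covering selection beats 18.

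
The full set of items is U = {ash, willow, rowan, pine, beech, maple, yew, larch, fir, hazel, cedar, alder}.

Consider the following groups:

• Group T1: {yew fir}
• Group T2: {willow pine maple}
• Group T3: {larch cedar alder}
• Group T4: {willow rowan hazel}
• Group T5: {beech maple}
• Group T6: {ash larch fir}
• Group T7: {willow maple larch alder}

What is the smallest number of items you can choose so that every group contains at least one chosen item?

H = {willow, beech, fir, cedar} meets every group (each contains at least one member of H), and |H| = 4.
The groups T1, T3, T4, T5 are pairwise disjoint, so any hitting set needs a separate item for each — at least 4. Hence 4 is optimal.

4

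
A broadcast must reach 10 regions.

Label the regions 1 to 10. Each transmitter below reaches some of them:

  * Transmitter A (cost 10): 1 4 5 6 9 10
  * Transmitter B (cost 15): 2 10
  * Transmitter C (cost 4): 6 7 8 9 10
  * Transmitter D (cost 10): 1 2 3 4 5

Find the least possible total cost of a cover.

14

C, D together cover every region (C ∪ D = {1, 2, 3, 4, 5, 6, 7, 8, 9, 10}); total cost 4 + 10 = 14.
No covering selection has total cost below 14.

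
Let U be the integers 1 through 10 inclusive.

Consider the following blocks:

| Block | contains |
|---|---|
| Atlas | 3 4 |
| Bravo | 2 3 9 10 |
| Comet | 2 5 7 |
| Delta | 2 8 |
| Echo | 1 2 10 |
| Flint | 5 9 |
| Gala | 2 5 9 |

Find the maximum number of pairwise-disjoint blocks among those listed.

3

Atlas, Delta, Flint are pairwise disjoint (Atlas={3,4}; Delta={2,8}; Flint={5,9}).
Every remaining block overlaps one of these, and no 4 of the listed blocks are pairwise disjoint, so 3 is the maximum.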